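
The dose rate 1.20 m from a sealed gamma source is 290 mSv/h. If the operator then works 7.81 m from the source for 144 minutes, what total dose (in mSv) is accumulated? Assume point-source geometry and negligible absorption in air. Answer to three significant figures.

16.4 mSv

Intensity scales as (d₁/d₂)², so rate at 7.81 m:
(1.20/7.81)² = 0.02361, so 290 × 0.02361 = 6.847 mSv/h.
Dose = rate × time = 6.847 mSv/h × 2.400 h = 16.43 mSv.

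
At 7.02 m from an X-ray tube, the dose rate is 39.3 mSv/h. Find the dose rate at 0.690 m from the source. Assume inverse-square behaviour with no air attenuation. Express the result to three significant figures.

Applying the 1/r² law, the rate at 0.690 m is
(7.02/0.690)² = 103.5, so 39.3 × 103.5 = 4068 mSv/h.

4070 mSv/h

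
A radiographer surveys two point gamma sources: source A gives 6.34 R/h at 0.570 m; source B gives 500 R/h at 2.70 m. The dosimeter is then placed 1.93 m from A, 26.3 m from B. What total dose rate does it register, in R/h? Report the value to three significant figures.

Each source contributes Iᵢ·(dᵢ/rᵢ)²; contributions add.
A: 6.34 × (0.570/1.93)² = 0.5530 R/h
B: 500 × (2.70/26.3)² = 5.270 R/h
Total = 0.5530 + 5.270 = 5.823 R/h.

5.82 R/h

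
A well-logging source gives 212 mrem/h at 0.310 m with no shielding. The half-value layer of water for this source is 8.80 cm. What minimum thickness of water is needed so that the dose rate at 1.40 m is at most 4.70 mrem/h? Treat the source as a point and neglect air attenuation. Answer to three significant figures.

At 1.40 m, distance alone gives 212 × (0.310/1.40)² = 212 × 0.04903 = 10.39 mrem/h.
Further attenuation needed: 10.39/4.70 = 2.211.
n = log₂(2.211) = 1.145 half-value layers.
Thickness = 1.145 × 8.80 cm = 10.08 cm.

10.1 cm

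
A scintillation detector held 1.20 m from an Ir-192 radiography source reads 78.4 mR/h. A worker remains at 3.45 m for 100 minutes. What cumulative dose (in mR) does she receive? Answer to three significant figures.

15.8 mR

By the inverse-square law, rate at 3.45 m:
(1.20/3.45)² = 0.1210, so 78.4 × 0.1210 = 9.486 mR/h.
Dose = rate × time = 9.486 mR/h × 1.667 h = 15.81 mR.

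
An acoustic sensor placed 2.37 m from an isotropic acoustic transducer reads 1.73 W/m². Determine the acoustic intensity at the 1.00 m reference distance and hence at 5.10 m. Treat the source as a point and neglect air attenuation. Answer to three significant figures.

9.72 W/m²; 0.374 W/m²

Using I₁d₁² = I₂d₂²,
At 1.00 m: 1.73 × (2.37/1.00)² = 1.73 × 5.617 = 9.717 W/m²
At 5.10 m: 9.717 × (1.00/5.10)² = 9.717 × 0.03845 = 0.3736 W/m².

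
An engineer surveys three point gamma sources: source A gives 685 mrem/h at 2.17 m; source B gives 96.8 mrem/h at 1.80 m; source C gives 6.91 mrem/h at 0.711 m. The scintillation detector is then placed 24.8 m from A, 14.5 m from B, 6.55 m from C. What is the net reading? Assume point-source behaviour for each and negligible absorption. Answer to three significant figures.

Each source contributes Iᵢ·(dᵢ/rᵢ)²; contributions add.
A: 685 × (2.17/24.8)² = 5.245 mrem/h
B: 96.8 × (1.80/14.5)² = 1.492 mrem/h
C: 6.91 × (0.711/6.55)² = 0.08142 mrem/h
Total = 5.245 + 1.492 + 0.08142 = 6.818 mrem/h.

6.82 mrem/h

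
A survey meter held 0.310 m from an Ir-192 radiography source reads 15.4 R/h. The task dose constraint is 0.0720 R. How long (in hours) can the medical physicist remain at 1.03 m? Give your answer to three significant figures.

0.0516 h

Since intensity falls as 1/r², rate at 1.03 m:
15.4 × (0.310/1.03)² = 15.4 × 0.09058 = 1.395 R/h.
Stay time = 0.0720 R ÷ 1.395 R/h = 0.05161 h.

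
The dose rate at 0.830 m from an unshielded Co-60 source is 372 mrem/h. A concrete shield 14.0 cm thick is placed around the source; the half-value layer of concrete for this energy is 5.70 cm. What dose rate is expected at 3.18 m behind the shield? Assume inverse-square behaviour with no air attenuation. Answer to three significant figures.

4.62 mrem/h

Distance alone: 372 × (0.830/3.18)² = 372 × 0.06812 = 25.34 mrem/h.
Shield: 14.0/5.70 = 2.456 half-value layers → attenuation 2^(−2.456) = 0.1823.
Combined: 25.34 × 0.1823 = 4.619 mrem/h.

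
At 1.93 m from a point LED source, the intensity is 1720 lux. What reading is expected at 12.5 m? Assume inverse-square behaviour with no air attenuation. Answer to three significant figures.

Using I₁d₁² = I₂d₂², the rate at 12.5 m is
1720 × (1.93/12.5)² = 1720 × 0.02384 = 41.00 lux.

41.0 lux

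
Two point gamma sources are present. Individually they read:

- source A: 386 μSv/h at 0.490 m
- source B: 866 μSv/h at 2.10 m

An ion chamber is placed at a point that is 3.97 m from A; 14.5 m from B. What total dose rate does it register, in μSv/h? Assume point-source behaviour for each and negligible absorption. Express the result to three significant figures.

24.0 μSv/h

Each source contributes Iᵢ·(dᵢ/rᵢ)²; contributions add.
A: 386 × (0.490/3.97)² = 5.880 μSv/h
B: 866 × (2.10/14.5)² = 18.16 μSv/h
Total = 5.880 + 18.16 = 24.04 μSv/h.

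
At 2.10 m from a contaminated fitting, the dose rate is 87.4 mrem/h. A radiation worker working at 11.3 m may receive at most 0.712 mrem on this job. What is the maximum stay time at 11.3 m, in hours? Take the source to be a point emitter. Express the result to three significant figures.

0.236 h

By the inverse-square law, rate at 11.3 m:
87.4 × (2.10/11.3)² = 87.4 × 0.03454 = 3.019 mrem/h.
Stay time = 0.712 mrem ÷ 3.019 mrem/h = 0.2358 h.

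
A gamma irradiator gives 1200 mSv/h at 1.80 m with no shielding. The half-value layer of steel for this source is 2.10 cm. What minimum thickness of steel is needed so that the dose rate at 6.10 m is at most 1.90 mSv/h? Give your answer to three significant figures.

At 6.10 m, distance alone gives (1.80/6.10)² = 0.08707, so 1200 × 0.08707 = 104.5 mSv/h.
Further attenuation needed: 104.5/1.90 = 55.00.
n = log₂(55.00) = 5.781 half-value layers.
Thickness = 5.781 × 2.10 cm = 12.14 cm.

12.1 cm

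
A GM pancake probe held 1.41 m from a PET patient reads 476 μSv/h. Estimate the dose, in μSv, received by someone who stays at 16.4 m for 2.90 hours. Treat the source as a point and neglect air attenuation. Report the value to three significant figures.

10.2 μSv

Intensity scales as (d₁/d₂)², so rate at 16.4 m:
(1.41/16.4)² = 0.007392, so 476 × 0.007392 = 3.519 μSv/h.
Dose = rate × time = 3.519 μSv/h × 2.900 h = 10.21 μSv.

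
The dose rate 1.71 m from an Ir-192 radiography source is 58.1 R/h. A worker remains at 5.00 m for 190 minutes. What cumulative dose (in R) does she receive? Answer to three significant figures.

21.5 R

Intensity scales as (d₁/d₂)², so rate at 5.00 m:
58.1 × (1.71/5.00)² = 58.1 × 0.1170 = 6.798 R/h.
Dose = rate × time = 6.798 R/h × 3.167 h = 21.53 R.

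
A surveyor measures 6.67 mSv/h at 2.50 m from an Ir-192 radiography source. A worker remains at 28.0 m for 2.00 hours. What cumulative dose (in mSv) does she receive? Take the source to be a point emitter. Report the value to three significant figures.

Using I₁d₁² = I₂d₂², rate at 28.0 m:
(2.50/28.0)² = 0.007972, so 6.67 × 0.007972 = 0.05317 mSv/h.
Dose = rate × time = 0.05317 mSv/h × 2.000 h = 0.1063 mSv.

0.106 mSv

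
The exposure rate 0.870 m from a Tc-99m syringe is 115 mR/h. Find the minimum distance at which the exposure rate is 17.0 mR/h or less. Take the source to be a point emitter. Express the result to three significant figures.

Since intensity falls as 1/r², d₂ = d₁·√(I₁/I₂).
I₁/I₂ = 115/17.0 = 6.765, so d₂ = 0.870 × √6.765 = 2.263 m.

2.26 m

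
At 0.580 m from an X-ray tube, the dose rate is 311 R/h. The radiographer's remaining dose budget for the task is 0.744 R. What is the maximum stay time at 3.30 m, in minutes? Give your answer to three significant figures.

4.65 min

Since intensity falls as 1/r², rate at 3.30 m:
(0.580/3.30)² = 0.03089, so 311 × 0.03089 = 9.607 R/h.
Stay time = 0.744 R ÷ 9.607 R/h = 0.07744 h = 4.646 min.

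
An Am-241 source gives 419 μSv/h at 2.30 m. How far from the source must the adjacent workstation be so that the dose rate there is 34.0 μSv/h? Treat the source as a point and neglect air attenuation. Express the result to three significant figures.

8.07 m

By the inverse-square law, d₂ = d₁·√(I₁/I₂).
I₁/I₂ = 419/34.0 = 12.32, so d₂ = 2.30 × √12.32 = 8.073 m.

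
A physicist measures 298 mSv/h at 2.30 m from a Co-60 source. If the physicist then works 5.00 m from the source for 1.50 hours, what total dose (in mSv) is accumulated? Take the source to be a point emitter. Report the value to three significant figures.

Using I₁d₁² = I₂d₂², rate at 5.00 m:
(2.30/5.00)² = 0.2116, so 298 × 0.2116 = 63.06 mSv/h.
Dose = rate × time = 63.06 mSv/h × 1.500 h = 94.59 mSv.

94.6 mSv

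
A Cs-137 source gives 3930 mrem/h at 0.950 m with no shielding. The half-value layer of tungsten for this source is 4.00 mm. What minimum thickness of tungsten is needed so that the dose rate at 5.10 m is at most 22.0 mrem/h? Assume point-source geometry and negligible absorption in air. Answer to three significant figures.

At 5.10 m, distance alone gives (0.950/5.10)² = 0.03470, so 3930 × 0.03470 = 136.4 mrem/h.
Further attenuation needed: 136.4/22.0 = 6.200.
n = log₂(6.200) = 2.632 half-value layers.
Thickness = 2.632 × 4.00 mm = 10.53 mm.

10.5 mm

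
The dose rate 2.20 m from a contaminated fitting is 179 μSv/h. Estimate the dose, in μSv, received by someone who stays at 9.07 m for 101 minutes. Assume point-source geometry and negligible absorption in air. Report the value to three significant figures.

Applying the 1/r² law, rate at 9.07 m:
179 × (2.20/9.07)² = 179 × 0.05883 = 10.53 μSv/h.
Dose = rate × time = 10.53 μSv/h × 1.683 h = 17.72 μSv.

17.7 μSv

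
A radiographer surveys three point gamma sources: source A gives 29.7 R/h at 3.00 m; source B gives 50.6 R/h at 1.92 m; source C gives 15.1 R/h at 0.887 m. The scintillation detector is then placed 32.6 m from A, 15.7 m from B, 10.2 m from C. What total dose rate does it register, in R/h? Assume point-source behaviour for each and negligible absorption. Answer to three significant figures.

1.12 R/h

By superposition, sum each source's inverse-square contribution:
A: 29.7 × (3.00/32.6)² = 0.2515 R/h
B: 50.6 × (1.92/15.7)² = 0.7568 R/h
C: 15.1 × (0.887/10.2)² = 0.1142 R/h
Total = 0.2515 + 0.7568 + 0.1142 = 1.123 R/h.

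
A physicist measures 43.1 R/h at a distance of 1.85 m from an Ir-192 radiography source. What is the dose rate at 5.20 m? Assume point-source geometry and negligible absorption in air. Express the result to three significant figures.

5.46 R/h

By the inverse-square law, the rate at 5.20 m is
43.1 × (1.85/5.20)² = 43.1 × 0.1266 = 5.456 R/h.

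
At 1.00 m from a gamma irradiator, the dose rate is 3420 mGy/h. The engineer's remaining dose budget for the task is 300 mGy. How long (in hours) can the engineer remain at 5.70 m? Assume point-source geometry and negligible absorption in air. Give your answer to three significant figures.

Using I₁d₁² = I₂d₂², rate at 5.70 m:
3420 × (1.00/5.70)² = 3420 × 0.03078 = 105.3 mGy/h.
Stay time = 300 mGy ÷ 105.3 mGy/h = 2.849 h.

2.85 h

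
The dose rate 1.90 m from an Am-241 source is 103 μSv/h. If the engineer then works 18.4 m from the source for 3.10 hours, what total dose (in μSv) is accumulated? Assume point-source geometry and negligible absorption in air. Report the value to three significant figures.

Using I₁d₁² = I₂d₂², rate at 18.4 m:
(1.90/18.4)² = 0.01066, so 103 × 0.01066 = 1.098 μSv/h.
Dose = rate × time = 1.098 μSv/h × 3.100 h = 3.404 μSv.

3.40 μSv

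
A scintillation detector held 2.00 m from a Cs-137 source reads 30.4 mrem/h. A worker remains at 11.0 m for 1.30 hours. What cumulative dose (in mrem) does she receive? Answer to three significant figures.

Using I₁d₁² = I₂d₂², rate at 11.0 m:
(2.00/11.0)² = 0.03306, so 30.4 × 0.03306 = 1.005 mrem/h.
Dose = rate × time = 1.005 mrem/h × 1.300 h = 1.306 mrem.

1.31 mrem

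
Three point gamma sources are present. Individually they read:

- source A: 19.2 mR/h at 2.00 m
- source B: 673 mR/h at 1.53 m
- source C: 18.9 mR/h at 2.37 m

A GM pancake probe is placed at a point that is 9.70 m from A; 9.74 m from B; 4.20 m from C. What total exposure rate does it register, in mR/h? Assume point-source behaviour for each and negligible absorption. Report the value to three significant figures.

Each source contributes Iᵢ·(dᵢ/rᵢ)²; contributions add.
A: 19.2 × (2.00/9.70)² = 0.8162 mR/h
B: 673 × (1.53/9.74)² = 16.61 mR/h
C: 18.9 × (2.37/4.20)² = 6.018 mR/h
Total = 0.8162 + 16.61 + 6.018 = 23.44 mR/h.

23.4 mR/h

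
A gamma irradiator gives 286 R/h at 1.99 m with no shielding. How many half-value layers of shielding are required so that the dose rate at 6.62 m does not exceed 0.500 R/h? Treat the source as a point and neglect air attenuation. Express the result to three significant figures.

5.69 half-value layers

At 6.62 m, distance alone gives (1.99/6.62)² = 0.09036, so 286 × 0.09036 = 25.84 R/h.
Further attenuation needed: 25.84/0.500 = 51.68.
n = log₂(51.68) = 5.692 half-value layers.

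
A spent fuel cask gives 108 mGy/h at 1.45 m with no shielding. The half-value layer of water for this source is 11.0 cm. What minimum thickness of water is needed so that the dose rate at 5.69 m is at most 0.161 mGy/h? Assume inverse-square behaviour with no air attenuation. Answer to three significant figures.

59.9 cm

At 5.69 m, distance alone gives 108 × (1.45/5.69)² = 108 × 0.06494 = 7.014 mGy/h.
Further attenuation needed: 7.014/0.161 = 43.57.
n = log₂(43.57) = 5.445 half-value layers.
Thickness = 5.445 × 11.0 cm = 59.90 cm.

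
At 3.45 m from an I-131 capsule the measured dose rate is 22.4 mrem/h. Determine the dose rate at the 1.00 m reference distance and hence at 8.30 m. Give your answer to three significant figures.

267 mrem/h; 3.87 mrem/h

Applying the 1/r² law,
At 1.00 m: 22.4 × (3.45/1.00)² = 22.4 × 11.90 = 266.6 mrem/h
At 8.30 m: (1.00/8.30)² = 0.01452, so 266.6 × 0.01452 = 3.871 mrem/h.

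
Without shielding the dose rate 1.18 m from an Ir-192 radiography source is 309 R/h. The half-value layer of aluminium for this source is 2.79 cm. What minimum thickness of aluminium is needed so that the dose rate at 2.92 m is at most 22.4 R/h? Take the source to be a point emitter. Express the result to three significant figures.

At 2.92 m, distance alone gives (1.18/2.92)² = 0.1633, so 309 × 0.1633 = 50.46 R/h.
Further attenuation needed: 50.46/22.4 = 2.253.
n = log₂(2.253) = 1.172 half-value layers.
Thickness = 1.172 × 2.79 cm = 3.270 cm.

3.27 cm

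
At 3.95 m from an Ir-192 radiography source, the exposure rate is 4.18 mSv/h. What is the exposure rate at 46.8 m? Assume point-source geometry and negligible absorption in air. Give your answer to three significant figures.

0.0298 mSv/h

Intensity scales as (d₁/d₂)², so the rate at 46.8 m is
4.18 × (3.95/46.8)² = 4.18 × 0.007124 = 0.02978 mSv/h.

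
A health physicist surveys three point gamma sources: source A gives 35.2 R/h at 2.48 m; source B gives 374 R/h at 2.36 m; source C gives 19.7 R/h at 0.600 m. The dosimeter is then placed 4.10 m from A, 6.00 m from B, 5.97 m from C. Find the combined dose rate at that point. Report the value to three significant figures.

Each source contributes Iᵢ·(dᵢ/rᵢ)²; contributions add.
A: 35.2 × (2.48/4.10)² = 12.88 R/h
B: 374 × (2.36/6.00)² = 57.86 R/h
C: 19.7 × (0.600/5.97)² = 0.1990 R/h
Total = 12.88 + 57.86 + 0.1990 = 70.94 R/h.

70.9 R/h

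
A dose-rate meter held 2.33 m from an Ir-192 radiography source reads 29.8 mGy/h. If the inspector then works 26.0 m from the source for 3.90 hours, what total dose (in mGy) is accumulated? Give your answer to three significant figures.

Intensity scales as (d₁/d₂)², so rate at 26.0 m:
(2.33/26.0)² = 0.008031, so 29.8 × 0.008031 = 0.2393 mGy/h.
Dose = rate × time = 0.2393 mGy/h × 3.900 h = 0.9333 mGy.

0.933 mGy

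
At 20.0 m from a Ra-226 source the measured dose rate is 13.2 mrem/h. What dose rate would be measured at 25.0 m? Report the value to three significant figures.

8.45 mrem/h

Applying the 1/r² law, scaling from 20.0 m to 25.0 m:
(20.0/25.0)² = 0.6400, so 13.2 × 0.6400 = 8.448 mrem/h.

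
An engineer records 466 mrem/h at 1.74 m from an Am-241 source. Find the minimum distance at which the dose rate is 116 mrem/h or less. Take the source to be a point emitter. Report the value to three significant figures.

Applying the 1/r² law, d₂ = d₁·√(I₁/I₂).
I₁/I₂ = 466/116 = 4.017, so d₂ = 1.74 × √4.017 = 3.487 m.

3.49 m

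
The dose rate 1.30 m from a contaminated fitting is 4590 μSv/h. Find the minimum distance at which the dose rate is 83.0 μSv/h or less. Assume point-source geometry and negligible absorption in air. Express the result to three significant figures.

9.67 m

Applying the 1/r² law, d₂ = d₁·√(I₁/I₂).
I₁/I₂ = 4590/83.0 = 55.30, so d₂ = 1.30 × √55.30 = 9.667 m.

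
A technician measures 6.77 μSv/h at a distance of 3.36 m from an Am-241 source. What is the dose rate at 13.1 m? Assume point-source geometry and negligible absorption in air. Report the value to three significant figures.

Since intensity falls as 1/r², the rate at 13.1 m is
6.77 × (3.36/13.1)² = 6.77 × 0.06579 = 0.4454 μSv/h.

0.445 μSv/h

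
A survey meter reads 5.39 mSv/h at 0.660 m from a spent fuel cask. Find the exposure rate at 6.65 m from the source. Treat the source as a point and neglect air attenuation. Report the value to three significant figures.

Applying the 1/r² law, the rate at 6.65 m is
(0.660/6.65)² = 0.009850, so 5.39 × 0.009850 = 0.05309 mSv/h.

0.0531 mSv/h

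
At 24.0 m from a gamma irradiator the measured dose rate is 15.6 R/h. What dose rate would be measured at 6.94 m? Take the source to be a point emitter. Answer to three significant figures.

Using I₁d₁² = I₂d₂², scaling from 24.0 m to 6.94 m:
(24.0/6.94)² = 11.96, so 15.6 × 11.96 = 186.6 R/h.

187 R/h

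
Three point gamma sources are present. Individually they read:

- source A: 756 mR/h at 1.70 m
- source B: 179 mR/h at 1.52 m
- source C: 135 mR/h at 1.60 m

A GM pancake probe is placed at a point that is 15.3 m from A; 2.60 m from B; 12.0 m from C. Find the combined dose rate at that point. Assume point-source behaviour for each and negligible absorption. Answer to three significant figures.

72.9 mR/h

By superposition, sum each source's inverse-square contribution:
A: 756 × (1.70/15.3)² = 9.333 mR/h
B: 179 × (1.52/2.60)² = 61.18 mR/h
C: 135 × (1.60/12.0)² = 2.400 mR/h
Total = 9.333 + 61.18 + 2.400 = 72.91 mR/h.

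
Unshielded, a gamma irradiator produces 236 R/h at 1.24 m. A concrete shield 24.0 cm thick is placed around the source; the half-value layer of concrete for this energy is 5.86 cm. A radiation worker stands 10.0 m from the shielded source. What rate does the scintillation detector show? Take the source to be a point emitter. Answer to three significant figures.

0.212 R/h

Distance alone: 236 × (1.24/10.0)² = 236 × 0.01538 = 3.630 R/h.
Shield: 24.0/5.86 = 4.096 half-value layers → attenuation 2^(−4.096) = 0.05848.
Combined: 3.630 × 0.05848 = 0.2123 R/h.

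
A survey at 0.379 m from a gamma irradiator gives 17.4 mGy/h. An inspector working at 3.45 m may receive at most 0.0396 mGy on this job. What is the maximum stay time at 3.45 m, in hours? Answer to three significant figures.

0.189 h

Applying the 1/r² law, rate at 3.45 m:
(0.379/3.45)² = 0.01207, so 17.4 × 0.01207 = 0.2100 mGy/h.
Stay time = 0.0396 mGy ÷ 0.2100 mGy/h = 0.1886 h.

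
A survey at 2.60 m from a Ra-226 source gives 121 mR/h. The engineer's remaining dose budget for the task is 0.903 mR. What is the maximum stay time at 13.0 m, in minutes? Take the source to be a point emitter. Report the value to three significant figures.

Intensity scales as (d₁/d₂)², so rate at 13.0 m:
121 × (2.60/13.0)² = 121 × 0.04000 = 4.840 mR/h.
Stay time = 0.903 mR ÷ 4.840 mR/h = 0.1866 h = 11.20 min.

11.2 min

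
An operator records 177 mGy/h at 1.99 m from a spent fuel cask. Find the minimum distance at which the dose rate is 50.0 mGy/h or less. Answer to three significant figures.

Since intensity falls as 1/r², d₂ = d₁·√(I₁/I₂).
I₁/I₂ = 177/50.0 = 3.540, so d₂ = 1.99 × √3.540 = 3.744 m.

3.74 m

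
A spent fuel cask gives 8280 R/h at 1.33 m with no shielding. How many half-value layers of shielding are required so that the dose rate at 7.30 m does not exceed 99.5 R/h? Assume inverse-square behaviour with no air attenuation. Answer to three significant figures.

1.47 half-value layers

At 7.30 m, distance alone gives 8280 × (1.33/7.30)² = 8280 × 0.03319 = 274.8 R/h.
Further attenuation needed: 274.8/99.5 = 2.762.
n = log₂(2.762) = 1.466 half-value layers.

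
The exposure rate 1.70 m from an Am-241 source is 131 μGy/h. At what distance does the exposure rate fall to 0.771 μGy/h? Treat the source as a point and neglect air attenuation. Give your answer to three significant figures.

22.2 m

Since intensity falls as 1/r², d₂ = d₁·√(I₁/I₂).
I₁/I₂ = 131/0.771 = 169.9, so d₂ = 1.70 × √169.9 = 22.16 m.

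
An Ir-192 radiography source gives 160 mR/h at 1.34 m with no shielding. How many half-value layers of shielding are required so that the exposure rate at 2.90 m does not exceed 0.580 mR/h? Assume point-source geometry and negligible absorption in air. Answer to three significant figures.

5.88 half-value layers

At 2.90 m, distance alone gives (1.34/2.90)² = 0.2135, so 160 × 0.2135 = 34.16 mR/h.
Further attenuation needed: 34.16/0.580 = 58.90.
n = log₂(58.90) = 5.880 half-value layers.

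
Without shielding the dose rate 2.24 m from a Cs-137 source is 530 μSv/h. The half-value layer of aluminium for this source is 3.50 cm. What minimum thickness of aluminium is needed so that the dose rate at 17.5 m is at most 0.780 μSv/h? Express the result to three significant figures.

At 17.5 m, distance alone gives (2.24/17.5)² = 0.01638, so 530 × 0.01638 = 8.681 μSv/h.
Further attenuation needed: 8.681/0.780 = 11.13.
n = log₂(11.13) = 3.476 half-value layers.
Thickness = 3.476 × 3.50 cm = 12.17 cm.

12.2 cm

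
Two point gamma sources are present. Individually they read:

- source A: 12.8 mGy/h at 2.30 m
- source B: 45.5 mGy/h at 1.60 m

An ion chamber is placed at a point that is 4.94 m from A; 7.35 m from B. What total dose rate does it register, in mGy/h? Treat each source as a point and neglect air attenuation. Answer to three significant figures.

Each source contributes Iᵢ·(dᵢ/rᵢ)²; contributions add.
A: 12.8 × (2.30/4.94)² = 2.775 mGy/h
B: 45.5 × (1.60/7.35)² = 2.156 mGy/h
Total = 2.775 + 2.156 = 4.931 mGy/h.

4.93 mGy/h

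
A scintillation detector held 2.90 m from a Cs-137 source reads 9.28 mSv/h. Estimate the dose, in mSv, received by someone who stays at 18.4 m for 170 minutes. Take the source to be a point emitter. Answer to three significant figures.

By the inverse-square law, rate at 18.4 m:
(2.90/18.4)² = 0.02484, so 9.28 × 0.02484 = 0.2305 mSv/h.
Dose = rate × time = 0.2305 mSv/h × 2.833 h = 0.6530 mSv.

0.653 mSv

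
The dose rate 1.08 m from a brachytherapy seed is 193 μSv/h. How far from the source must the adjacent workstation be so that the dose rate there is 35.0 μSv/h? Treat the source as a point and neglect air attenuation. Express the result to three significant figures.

2.54 m

Intensity scales as (d₁/d₂)², so d₂ = d₁·√(I₁/I₂).
I₁/I₂ = 193/35.0 = 5.514, so d₂ = 1.08 × √5.514 = 2.536 m.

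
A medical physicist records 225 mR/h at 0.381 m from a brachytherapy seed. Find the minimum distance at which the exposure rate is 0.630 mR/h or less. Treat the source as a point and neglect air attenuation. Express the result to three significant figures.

Using I₁d₁² = I₂d₂², d₂ = d₁·√(I₁/I₂).
I₁/I₂ = 225/0.630 = 357.1, so d₂ = 0.381 × √357.1 = 7.200 m.

7.20 m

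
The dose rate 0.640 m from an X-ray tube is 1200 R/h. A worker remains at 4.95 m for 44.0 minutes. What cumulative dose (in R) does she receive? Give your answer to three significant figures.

14.7 R

Applying the 1/r² law, rate at 4.95 m:
(0.640/4.95)² = 0.01672, so 1200 × 0.01672 = 20.06 R/h.
Dose = rate × time = 20.06 R/h × 0.7333 h = 14.71 R.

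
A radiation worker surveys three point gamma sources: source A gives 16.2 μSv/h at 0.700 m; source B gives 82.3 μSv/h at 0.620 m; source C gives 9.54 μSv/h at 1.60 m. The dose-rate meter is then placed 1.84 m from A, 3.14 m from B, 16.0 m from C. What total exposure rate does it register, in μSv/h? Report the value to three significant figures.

5.65 μSv/h

By superposition, sum each source's inverse-square contribution:
A: 16.2 × (0.700/1.84)² = 2.345 μSv/h
B: 82.3 × (0.620/3.14)² = 3.209 μSv/h
C: 9.54 × (1.60/16.0)² = 0.09540 μSv/h
Total = 2.345 + 3.209 + 0.09540 = 5.649 μSv/h.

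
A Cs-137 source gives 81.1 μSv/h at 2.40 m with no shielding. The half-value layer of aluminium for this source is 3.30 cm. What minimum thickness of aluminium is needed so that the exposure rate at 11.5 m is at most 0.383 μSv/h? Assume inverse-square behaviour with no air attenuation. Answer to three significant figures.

10.6 cm

At 11.5 m, distance alone gives (2.40/11.5)² = 0.04355, so 81.1 × 0.04355 = 3.532 μSv/h.
Further attenuation needed: 3.532/0.383 = 9.222.
n = log₂(9.222) = 3.205 half-value layers.
Thickness = 3.205 × 3.30 cm = 10.58 cm.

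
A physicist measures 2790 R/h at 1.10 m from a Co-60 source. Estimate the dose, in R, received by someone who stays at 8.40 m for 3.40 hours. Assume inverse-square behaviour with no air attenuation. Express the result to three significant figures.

163 R

Since intensity falls as 1/r², rate at 8.40 m:
2790 × (1.10/8.40)² = 2790 × 0.01715 = 47.85 R/h.
Dose = rate × time = 47.85 R/h × 3.400 h = 162.7 R.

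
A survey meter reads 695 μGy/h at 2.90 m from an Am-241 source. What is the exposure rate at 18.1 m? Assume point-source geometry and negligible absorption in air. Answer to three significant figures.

Applying the 1/r² law, the rate at 18.1 m is
(2.90/18.1)² = 0.02567, so 695 × 0.02567 = 17.84 μGy/h.

17.8 μGy/h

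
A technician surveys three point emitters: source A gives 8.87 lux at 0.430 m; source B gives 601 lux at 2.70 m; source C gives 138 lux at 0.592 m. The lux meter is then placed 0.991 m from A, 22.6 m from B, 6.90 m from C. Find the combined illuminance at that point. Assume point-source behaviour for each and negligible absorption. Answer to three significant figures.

By superposition, sum each source's inverse-square contribution:
A: 8.87 × (0.430/0.991)² = 1.670 lux
B: 601 × (2.70/22.6)² = 8.578 lux
C: 138 × (0.592/6.90)² = 1.016 lux
Total = 1.670 + 8.578 + 1.016 = 11.26 lux.

11.3 lux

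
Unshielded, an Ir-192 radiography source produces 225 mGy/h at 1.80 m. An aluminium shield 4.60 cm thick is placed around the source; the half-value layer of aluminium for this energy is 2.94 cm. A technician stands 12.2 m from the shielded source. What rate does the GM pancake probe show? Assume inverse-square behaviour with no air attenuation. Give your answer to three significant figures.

Distance alone: (1.80/12.2)² = 0.02177, so 225 × 0.02177 = 4.898 mGy/h.
Shield: 4.60/2.94 = 1.565 half-value layers → attenuation 2^(−1.565) = 0.3380.
Combined: 4.898 × 0.3380 = 1.656 mGy/h.

1.66 mGy/h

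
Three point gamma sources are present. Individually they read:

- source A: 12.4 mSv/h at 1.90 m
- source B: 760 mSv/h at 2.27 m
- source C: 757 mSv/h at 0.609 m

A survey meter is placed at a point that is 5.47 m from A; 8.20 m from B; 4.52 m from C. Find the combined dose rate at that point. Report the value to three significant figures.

By superposition, sum each source's inverse-square contribution:
A: 12.4 × (1.90/5.47)² = 1.496 mSv/h
B: 760 × (2.27/8.20)² = 58.24 mSv/h
C: 757 × (0.609/4.52)² = 13.74 mSv/h
Total = 1.496 + 58.24 + 13.74 = 73.48 mSv/h.

73.5 mSv/h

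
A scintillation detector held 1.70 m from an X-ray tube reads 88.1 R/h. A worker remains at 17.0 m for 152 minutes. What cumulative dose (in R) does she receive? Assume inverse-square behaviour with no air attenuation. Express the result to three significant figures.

Intensity scales as (d₁/d₂)², so rate at 17.0 m:
(1.70/17.0)² = 0.01000, so 88.1 × 0.01000 = 0.8810 R/h.
Dose = rate × time = 0.8810 R/h × 2.533 h = 2.232 R.

2.23 R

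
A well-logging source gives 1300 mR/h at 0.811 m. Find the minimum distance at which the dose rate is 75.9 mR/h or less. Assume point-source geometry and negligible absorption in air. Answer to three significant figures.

By the inverse-square law, d₂ = d₁·√(I₁/I₂).
I₁/I₂ = 1300/75.9 = 17.13, so d₂ = 0.811 × √17.13 = 3.357 m.

3.36 m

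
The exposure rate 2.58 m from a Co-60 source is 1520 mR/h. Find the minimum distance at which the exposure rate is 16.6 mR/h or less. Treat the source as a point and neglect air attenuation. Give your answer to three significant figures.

24.7 m

By the inverse-square law, d₂ = d₁·√(I₁/I₂).
I₁/I₂ = 1520/16.6 = 91.57, so d₂ = 2.58 × √91.57 = 24.69 m.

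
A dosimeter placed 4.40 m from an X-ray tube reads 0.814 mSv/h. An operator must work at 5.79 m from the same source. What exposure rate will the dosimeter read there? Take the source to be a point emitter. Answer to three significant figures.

0.470 mSv/h

Applying the 1/r² law, scaling from 4.40 m to 5.79 m:
(4.40/5.79)² = 0.5775, so 0.814 × 0.5775 = 0.4701 mSv/h.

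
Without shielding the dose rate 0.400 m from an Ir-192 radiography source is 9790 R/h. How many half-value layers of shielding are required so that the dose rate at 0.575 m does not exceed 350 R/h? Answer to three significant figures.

3.76 half-value layers

At 0.575 m, distance alone gives 9790 × (0.400/0.575)² = 9790 × 0.4839 = 4737 R/h.
Further attenuation needed: 4737/350 = 13.53.
n = log₂(13.53) = 3.758 half-value layers.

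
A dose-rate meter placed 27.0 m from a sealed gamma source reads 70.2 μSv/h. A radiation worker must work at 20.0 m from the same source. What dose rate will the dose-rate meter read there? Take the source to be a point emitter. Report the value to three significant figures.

Intensity scales as (d₁/d₂)², so scaling from 27.0 m to 20.0 m:
70.2 × (27.0/20.0)² = 70.2 × 1.823 = 128.0 μSv/h.

128 μSv/h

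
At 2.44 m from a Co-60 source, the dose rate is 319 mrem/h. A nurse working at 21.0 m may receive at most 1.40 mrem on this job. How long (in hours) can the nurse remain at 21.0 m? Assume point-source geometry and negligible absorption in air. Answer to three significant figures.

Since intensity falls as 1/r², rate at 21.0 m:
319 × (2.44/21.0)² = 319 × 0.01350 = 4.306 mrem/h.
Stay time = 1.40 mrem ÷ 4.306 mrem/h = 0.3251 h.

0.325 h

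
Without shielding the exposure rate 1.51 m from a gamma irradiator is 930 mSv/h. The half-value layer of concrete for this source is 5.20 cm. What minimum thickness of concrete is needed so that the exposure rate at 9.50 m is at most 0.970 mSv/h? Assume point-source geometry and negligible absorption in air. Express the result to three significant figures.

23.9 cm

At 9.50 m, distance alone gives 930 × (1.51/9.50)² = 930 × 0.02526 = 23.49 mSv/h.
Further attenuation needed: 23.49/0.970 = 24.22.
n = log₂(24.22) = 4.598 half-value layers.
Thickness = 4.598 × 5.20 cm = 23.91 cm.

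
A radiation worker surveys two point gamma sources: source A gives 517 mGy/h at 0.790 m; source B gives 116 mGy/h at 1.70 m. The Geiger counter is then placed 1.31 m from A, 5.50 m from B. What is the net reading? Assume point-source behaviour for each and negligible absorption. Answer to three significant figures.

199 mGy/h

By superposition, sum each source's inverse-square contribution:
A: 517 × (0.790/1.31)² = 188.0 mGy/h
B: 116 × (1.70/5.50)² = 11.08 mGy/h
Total = 188.0 + 11.08 = 199.1 mGy/h.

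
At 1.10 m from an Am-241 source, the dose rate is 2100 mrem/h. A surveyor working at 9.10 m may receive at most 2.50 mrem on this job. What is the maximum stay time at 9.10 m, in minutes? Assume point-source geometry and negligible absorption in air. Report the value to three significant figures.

4.89 min

By the inverse-square law, rate at 9.10 m:
2100 × (1.10/9.10)² = 2100 × 0.01461 = 30.68 mrem/h.
Stay time = 2.50 mrem ÷ 30.68 mrem/h = 0.08149 h = 4.889 min.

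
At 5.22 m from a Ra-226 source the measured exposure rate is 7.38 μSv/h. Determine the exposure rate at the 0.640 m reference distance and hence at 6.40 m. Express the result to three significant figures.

By the inverse-square law,
At 0.640 m: 7.38 × (5.22/0.640)² = 7.38 × 66.52 = 490.9 μSv/h
At 6.40 m: (0.640/6.40)² = 0.01000, so 490.9 × 0.01000 = 4.909 μSv/h.

491 μSv/h; 4.91 μSv/h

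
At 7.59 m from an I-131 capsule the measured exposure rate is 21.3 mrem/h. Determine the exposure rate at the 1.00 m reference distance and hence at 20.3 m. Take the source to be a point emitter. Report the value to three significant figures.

Applying the 1/r² law,
At 1.00 m: 21.3 × (7.59/1.00)² = 21.3 × 57.61 = 1227 mrem/h
At 20.3 m: (1.00/20.3)² = 0.002427, so 1227 × 0.002427 = 2.978 mrem/h.

1230 mrem/h; 2.98 mrem/h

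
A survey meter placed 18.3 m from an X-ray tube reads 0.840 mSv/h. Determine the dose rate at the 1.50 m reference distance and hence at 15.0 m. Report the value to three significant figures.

Applying the 1/r² law,
At 1.50 m: 0.840 × (18.3/1.50)² = 0.840 × 148.8 = 125.0 mSv/h
At 15.0 m: 125.0 × (1.50/15.0)² = 125.0 × 0.01000 = 1.250 mSv/h.

125 mSv/h; 1.25 mSv/h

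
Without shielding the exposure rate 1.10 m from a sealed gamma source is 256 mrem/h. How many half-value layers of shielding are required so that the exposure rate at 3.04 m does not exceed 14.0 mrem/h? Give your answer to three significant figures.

At 3.04 m, distance alone gives (1.10/3.04)² = 0.1309, so 256 × 0.1309 = 33.51 mrem/h.
Further attenuation needed: 33.51/14.0 = 2.394.
n = log₂(2.394) = 1.259 half-value layers.

1.26 half-value layers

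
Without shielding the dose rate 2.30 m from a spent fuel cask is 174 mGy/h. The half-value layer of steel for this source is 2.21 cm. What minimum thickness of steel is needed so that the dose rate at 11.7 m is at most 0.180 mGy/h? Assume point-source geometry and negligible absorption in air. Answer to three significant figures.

At 11.7 m, distance alone gives (2.30/11.7)² = 0.03864, so 174 × 0.03864 = 6.723 mGy/h.
Further attenuation needed: 6.723/0.180 = 37.35.
n = log₂(37.35) = 5.223 half-value layers.
Thickness = 5.223 × 2.21 cm = 11.54 cm.

11.5 cm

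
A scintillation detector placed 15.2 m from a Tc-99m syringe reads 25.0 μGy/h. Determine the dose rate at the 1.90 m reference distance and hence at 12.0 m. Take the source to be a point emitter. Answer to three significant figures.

Applying the 1/r² law,
At 1.90 m: 25.0 × (15.2/1.90)² = 25.0 × 64.00 = 1600 μGy/h
At 12.0 m: (1.90/12.0)² = 0.02507, so 1600 × 0.02507 = 40.11 μGy/h.

1600 μGy/h; 40.1 μGy/h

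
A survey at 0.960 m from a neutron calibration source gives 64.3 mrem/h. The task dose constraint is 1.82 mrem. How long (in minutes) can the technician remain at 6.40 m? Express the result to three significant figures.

75.5 min

Applying the 1/r² law, rate at 6.40 m:
(0.960/6.40)² = 0.02250, so 64.3 × 0.02250 = 1.447 mrem/h.
Stay time = 1.82 mrem ÷ 1.447 mrem/h = 1.258 h = 75.48 min.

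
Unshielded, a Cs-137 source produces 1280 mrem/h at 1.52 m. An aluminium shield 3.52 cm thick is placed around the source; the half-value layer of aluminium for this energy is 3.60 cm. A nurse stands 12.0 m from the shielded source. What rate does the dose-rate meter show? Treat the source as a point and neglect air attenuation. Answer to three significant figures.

10.4 mrem/h

Distance alone: (1.52/12.0)² = 0.01604, so 1280 × 0.01604 = 20.53 mrem/h.
Shield: 3.52/3.60 = 0.9778 half-value layers → attenuation 2^(−0.9778) = 0.5078.
Combined: 20.53 × 0.5078 = 10.43 mrem/h.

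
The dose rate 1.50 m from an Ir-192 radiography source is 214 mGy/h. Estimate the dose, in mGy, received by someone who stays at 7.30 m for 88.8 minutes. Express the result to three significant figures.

Intensity scales as (d₁/d₂)², so rate at 7.30 m:
214 × (1.50/7.30)² = 214 × 0.04222 = 9.035 mGy/h.
Dose = rate × time = 9.035 mGy/h × 1.480 h = 13.37 mGy.

13.4 mGy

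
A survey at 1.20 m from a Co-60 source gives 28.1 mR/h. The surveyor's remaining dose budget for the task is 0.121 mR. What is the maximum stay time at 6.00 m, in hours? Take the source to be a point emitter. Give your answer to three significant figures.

Using I₁d₁² = I₂d₂², rate at 6.00 m:
(1.20/6.00)² = 0.04000, so 28.1 × 0.04000 = 1.124 mR/h.
Stay time = 0.121 mR ÷ 1.124 mR/h = 0.1077 h.

0.108 h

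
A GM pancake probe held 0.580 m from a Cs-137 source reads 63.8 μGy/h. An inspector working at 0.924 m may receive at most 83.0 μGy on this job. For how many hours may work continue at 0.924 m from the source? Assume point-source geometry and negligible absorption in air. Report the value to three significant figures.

3.30 h

By the inverse-square law, rate at 0.924 m:
(0.580/0.924)² = 0.3940, so 63.8 × 0.3940 = 25.14 μGy/h.
Stay time = 83.0 μGy ÷ 25.14 μGy/h = 3.302 h.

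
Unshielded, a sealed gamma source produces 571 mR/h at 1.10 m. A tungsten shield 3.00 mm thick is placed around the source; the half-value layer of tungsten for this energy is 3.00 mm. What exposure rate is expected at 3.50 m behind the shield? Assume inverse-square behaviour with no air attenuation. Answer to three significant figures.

28.2 mR/h

Distance alone: (1.10/3.50)² = 0.09878, so 571 × 0.09878 = 56.40 mR/h.
Shield: 3.00/3.00 = 1.000 half-value layers → attenuation 2^(−1.000) = 0.5000.
Combined: 56.40 × 0.5000 = 28.20 mR/h.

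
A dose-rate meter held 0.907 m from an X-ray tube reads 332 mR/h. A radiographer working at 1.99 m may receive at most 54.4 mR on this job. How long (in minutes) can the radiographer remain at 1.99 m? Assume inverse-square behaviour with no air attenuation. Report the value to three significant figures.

47.3 min

Applying the 1/r² law, rate at 1.99 m:
(0.907/1.99)² = 0.2077, so 332 × 0.2077 = 68.96 mR/h.
Stay time = 54.4 mR ÷ 68.96 mR/h = 0.7889 h = 47.33 min.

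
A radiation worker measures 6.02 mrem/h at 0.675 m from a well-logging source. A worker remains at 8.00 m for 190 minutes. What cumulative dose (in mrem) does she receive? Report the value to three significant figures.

Intensity scales as (d₁/d₂)², so rate at 8.00 m:
(0.675/8.00)² = 0.007119, so 6.02 × 0.007119 = 0.04286 mrem/h.
Dose = rate × time = 0.04286 mrem/h × 3.167 h = 0.1357 mrem.

0.136 mrem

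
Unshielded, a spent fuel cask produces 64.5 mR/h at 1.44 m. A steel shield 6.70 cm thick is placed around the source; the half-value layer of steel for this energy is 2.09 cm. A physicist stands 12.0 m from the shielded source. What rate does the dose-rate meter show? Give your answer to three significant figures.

0.101 mR/h

Distance alone: (1.44/12.0)² = 0.01440, so 64.5 × 0.01440 = 0.9288 mR/h.
Shield: 6.70/2.09 = 3.206 half-value layers → attenuation 2^(−3.206) = 0.1084.
Combined: 0.9288 × 0.1084 = 0.1007 mR/h.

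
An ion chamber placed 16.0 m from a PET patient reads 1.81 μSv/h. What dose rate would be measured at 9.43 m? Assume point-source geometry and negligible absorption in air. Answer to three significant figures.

Using I₁d₁² = I₂d₂², scaling from 16.0 m to 9.43 m:
1.81 × (16.0/9.43)² = 1.81 × 2.879 = 5.211 μSv/h.

5.21 μSv/h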